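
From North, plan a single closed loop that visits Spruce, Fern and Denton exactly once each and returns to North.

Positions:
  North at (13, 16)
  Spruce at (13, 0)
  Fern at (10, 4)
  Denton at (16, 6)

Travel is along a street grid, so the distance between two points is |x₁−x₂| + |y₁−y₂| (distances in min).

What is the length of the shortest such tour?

There are 3 distinct closed tours to check (reversals are equivalent).
North → Spruce → Fern → Denton → North: 16+7+8+13 = 44
North → Spruce → Denton → Fern → North: 16+9+8+15 = 48
North → Fern → Spruce → Denton → North: 15+7+9+13 = 44
The minimum is 44.
One optimal route: North → Spruce → Fern → Denton → North (or its reverse).

44 min — the shortest possible round trip.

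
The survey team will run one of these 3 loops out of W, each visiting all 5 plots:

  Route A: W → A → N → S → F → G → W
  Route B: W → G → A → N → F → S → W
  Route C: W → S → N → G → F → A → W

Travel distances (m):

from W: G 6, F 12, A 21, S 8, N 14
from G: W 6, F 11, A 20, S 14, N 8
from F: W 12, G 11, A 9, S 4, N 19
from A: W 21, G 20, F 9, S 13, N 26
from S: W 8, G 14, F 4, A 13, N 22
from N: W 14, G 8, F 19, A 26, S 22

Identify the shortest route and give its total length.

Route A: 21 + 26 + 22 + 4 + 11 + 6 = 90
Route B: 6 + 20 + 26 + 19 + 4 + 8 = 83
Route C: 8 + 22 + 8 + 11 + 9 + 21 = 79

79 m — Route C is the shortest.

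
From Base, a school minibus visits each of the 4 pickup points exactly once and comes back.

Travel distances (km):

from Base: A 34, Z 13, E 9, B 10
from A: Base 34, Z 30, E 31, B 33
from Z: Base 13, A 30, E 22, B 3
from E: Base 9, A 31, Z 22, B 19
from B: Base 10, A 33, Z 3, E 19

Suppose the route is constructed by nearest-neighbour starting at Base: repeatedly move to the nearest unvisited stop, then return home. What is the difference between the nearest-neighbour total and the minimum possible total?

From Base: E=9, B=10, Z=13, A=34 → choose E (9).
From E: B=19, Z=22, A=31 → choose B (19).
From B: Z=3, A=33 → choose Z (3).
From Z: A=30 → choose A (30).
NN route Base → E → B → Z → A → Base costs 95.
Optimal: Base → E → A → Z → B → Base costs 83 (by enumerating all 12 distinct tours).
Excess = 95 − 83 = 12.

12 km longer than the optimal tour.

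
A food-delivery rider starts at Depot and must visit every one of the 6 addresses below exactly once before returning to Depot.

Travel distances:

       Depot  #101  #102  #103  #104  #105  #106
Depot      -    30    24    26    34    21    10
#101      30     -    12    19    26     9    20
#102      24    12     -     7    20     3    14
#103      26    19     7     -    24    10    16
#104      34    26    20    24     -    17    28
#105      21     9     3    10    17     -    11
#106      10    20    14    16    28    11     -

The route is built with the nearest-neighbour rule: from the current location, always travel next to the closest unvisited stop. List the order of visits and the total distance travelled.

Nearest-neighbour total = 110; route Depot → #106 → #105 → #102 → #103 → #101 → #104 → Depot.

Depot → [#106:10 / #105:21 / #102:24 / #103:26 / #101:30 / #104:34] → #106 (10)
#106 → [#105:11 / #102:14 / #103:16 / #101:20 / #104:28] → #105 (11)
#105 → [#102:3 / #101:9 / #103:10 / #104:17] → #102 (3)
#102 → [#103:7 / #101:12 / #104:20] → #103 (7)
#103 → [#101:19 / #104:24] → #101 (19)
#101 → [#104:26] → #104 (26)
Return #104→Depot: 34.
Total = 10 + 11 + 3 + 7 + 19 + 26 + 34 = 110.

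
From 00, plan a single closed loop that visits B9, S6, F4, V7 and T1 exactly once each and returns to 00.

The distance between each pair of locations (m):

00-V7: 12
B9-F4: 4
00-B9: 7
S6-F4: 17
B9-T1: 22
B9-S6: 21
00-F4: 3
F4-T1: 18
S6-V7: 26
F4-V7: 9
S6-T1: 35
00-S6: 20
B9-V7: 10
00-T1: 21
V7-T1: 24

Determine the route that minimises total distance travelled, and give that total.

96 m — the shortest possible round trip.

There are 60 distinct closed tours to check (reversals are equivalent).
00 - B9 - S6 - F4 - V7 - T1 - 00: 7+21+17+9+24+21 = 99
00 - B9 - S6 - F4 - T1 - V7 - 00: 7+21+17+18+24+12 = 99
00 - B9 - S6 - V7 - F4 - T1 - 00: 7+21+26+9+18+21 = 102
00 - B9 - S6 - V7 - T1 - F4 - 00: 7+21+26+24+18+3 = 99
00 - B9 - S6 - T1 - F4 - V7 - 00: 7+21+35+18+9+12 = 102
00 - B9 - S6 - T1 - V7 - F4 - 00: 7+21+35+24+9+3 = 99
00 - B9 - F4 - S6 - V7 - T1 - 00: 7+4+17+26+24+21 = 99
00 - B9 - F4 - S6 - T1 - V7 - 00: 7+4+17+35+24+12 = 99
00 - B9 - F4 - V7 - S6 - T1 - 00: 7+4+9+26+35+21 = 102
00 - B9 - F4 - V7 - T1 - S6 - 00: 7+4+9+24+35+20 = 99
00 - B9 - F4 - T1 - S6 - V7 - 00: 7+4+18+35+26+12 = 102
00 - B9 - F4 - T1 - V7 - S6 - 00: 7+4+18+24+26+20 = 99
00 - B9 - V7 - S6 - F4 - T1 - 00: 7+10+26+17+18+21 = 99
00 - B9 - V7 - S6 - T1 - F4 - 00: 7+10+26+35+18+3 = 99
… (46 more)
00 - B9 - V7 - T1 - S6 - F4 - 00: 7+10+24+35+17+3 = 96  ← best
The minimum is 96.
One optimal route: 00 → B9 → V7 → T1 → S6 → F4 → 00 (or its reverse).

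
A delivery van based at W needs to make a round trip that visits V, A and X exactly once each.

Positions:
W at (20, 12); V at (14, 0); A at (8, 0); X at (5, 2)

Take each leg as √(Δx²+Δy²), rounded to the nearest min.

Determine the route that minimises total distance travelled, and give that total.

Shortest round trip = 41 min.

W - V - A - X - W: 13+6+4+18 = 41
W - V - X - A - W: 13+9+4+17 = 43
W - A - V - X - W: 17+6+9+18 = 50
The minimum is 41.
One optimal route: W → V → A → X → W (or its reverse).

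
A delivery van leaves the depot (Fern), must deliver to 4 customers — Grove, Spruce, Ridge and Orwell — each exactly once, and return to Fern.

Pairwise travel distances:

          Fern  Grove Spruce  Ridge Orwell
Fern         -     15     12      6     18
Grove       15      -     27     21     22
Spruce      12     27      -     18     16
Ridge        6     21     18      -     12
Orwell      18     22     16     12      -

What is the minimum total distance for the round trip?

76 — the shortest possible round trip.

With 4 stops there are 4!/2 = 12 distinct round trips (a route and its reverse cost the same).
Fern→Grove→Spruce→Ridge→Orwell→Fern: 15+27+18+12+18 = 90
Fern→Grove→Spruce→Orwell→Ridge→Fern: 15+27+16+12+6 = 76
Fern→Grove→Ridge→Spruce→Orwell→Fern: 15+21+18+16+18 = 88
Fern→Grove→Ridge→Orwell→Spruce→Fern: 15+21+12+16+12 = 76
Fern→Grove→Orwell→Spruce→Ridge→Fern: 15+22+16+18+6 = 77
Fern→Grove→Orwell→Ridge→Spruce→Fern: 15+22+12+18+12 = 79
Fern→Spruce→Grove→Ridge→Orwell→Fern: 12+27+21+12+18 = 90
Fern→Spruce→Grove→Orwell→Ridge→Fern: 12+27+22+12+6 = 79
Fern→Spruce→Ridge→Grove→Orwell→Fern: 12+18+21+22+18 = 91
Fern→Spruce→Orwell→Grove→Ridge→Fern: 12+16+22+21+6 = 77
Fern→Ridge→Grove→Spruce→Orwell→Fern: 6+21+27+16+18 = 88
Fern→Ridge→Spruce→Grove→Orwell→Fern: 6+18+27+22+18 = 91
The minimum is 76.
One optimal route: Fern → Grove → Spruce → Orwell → Ridge → Fern (or its reverse).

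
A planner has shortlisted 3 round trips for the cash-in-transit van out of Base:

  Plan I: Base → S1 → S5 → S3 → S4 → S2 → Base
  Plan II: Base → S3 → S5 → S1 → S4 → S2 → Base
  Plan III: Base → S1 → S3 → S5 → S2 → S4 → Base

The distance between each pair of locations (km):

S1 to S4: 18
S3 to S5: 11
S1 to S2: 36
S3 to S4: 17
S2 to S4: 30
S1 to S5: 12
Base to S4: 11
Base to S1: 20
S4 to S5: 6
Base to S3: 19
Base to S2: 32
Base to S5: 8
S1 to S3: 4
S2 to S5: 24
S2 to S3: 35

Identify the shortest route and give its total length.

100 km — Plan III is the shortest.

Plan I: 20 + 12 + 11 + 17 + 30 + 32 = 122
Plan II: 19 + 11 + 12 + 18 + 30 + 32 = 122
Plan III: 20 + 4 + 11 + 24 + 30 + 11 = 100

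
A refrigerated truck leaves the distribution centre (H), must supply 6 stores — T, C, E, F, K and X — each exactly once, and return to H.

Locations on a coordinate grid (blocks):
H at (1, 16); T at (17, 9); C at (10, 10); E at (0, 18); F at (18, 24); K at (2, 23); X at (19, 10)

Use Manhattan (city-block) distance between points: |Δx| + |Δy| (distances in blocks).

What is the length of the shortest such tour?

There are 360 distinct closed tours to check (reversals are equivalent).
H → T → C → E → F → K → X → H: 23+8+18+24+17+30+24 = 144
H → T → C → E → F → X → K → H: 23+8+18+24+15+30+8 = 126
H → T → C → E → K → F → X → H: 23+8+18+7+17+15+24 = 112
H → T → C → E → K → X → F → H: 23+8+18+7+30+15+25 = 126
H → T → C → E → X → F → K → H: 23+8+18+27+15+17+8 = 116
H → T → C → E → X → K → F → H: 23+8+18+27+30+17+25 = 148
H → T → C → F → E → K → X → H: 23+8+22+24+7+30+24 = 138
H → T → C → F → E → X → K → H: 23+8+22+24+27+30+8 = 142
… (352 more)
H → C → T → X → F → K → E → H: 15+8+3+15+17+7+3 = 68  ← best
The minimum is 68.
One optimal route: H → C → T → X → F → K → E → H (or its reverse).

Shortest round trip = 68 blocks.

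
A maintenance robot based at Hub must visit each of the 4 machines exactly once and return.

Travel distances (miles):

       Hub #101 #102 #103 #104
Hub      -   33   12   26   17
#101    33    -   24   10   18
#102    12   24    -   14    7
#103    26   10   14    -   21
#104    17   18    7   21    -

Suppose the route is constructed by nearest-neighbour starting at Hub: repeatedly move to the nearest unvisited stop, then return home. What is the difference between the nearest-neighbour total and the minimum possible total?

The nearest-neighbour route is 2 miles longer than optimal.

Hub: #102=12, #104=17, #103=26, #101=33 ⇒ #102
#102: #104=7, #103=14, #101=24 ⇒ #104
#104: #101=18, #103=21 ⇒ #101
#101: #103=10 ⇒ #103
NN route Hub → #102 → #104 → #101 → #103 → Hub costs 73.
Optimal: Hub → #102 → #103 → #101 → #104 → Hub costs 71 (by enumerating all 12 distinct tours).
Excess = 73 − 71 = 2.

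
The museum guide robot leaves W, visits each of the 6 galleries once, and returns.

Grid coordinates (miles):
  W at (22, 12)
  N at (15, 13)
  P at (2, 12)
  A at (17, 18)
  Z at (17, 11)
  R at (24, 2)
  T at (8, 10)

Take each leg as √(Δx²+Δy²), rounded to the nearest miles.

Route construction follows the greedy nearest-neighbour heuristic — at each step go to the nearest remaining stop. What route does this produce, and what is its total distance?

65 miles along W → Z → N → A → T → P → R → W.

From W: distances to unvisited — Z=5, N=7, A=8, R=10, T=14, P=20. Nearest is Z (5).
From Z: distances to unvisited — N=3, A=7, T=9, R=11, P=15. Nearest is N (3).
From N: distances to unvisited — A=5, T=8, P=13, R=14. Nearest is A (5).
From A: distances to unvisited — T=12, P=16, R=17. Nearest is T (12).
From T: distances to unvisited — P=6, R=18. Nearest is P (6).
From P: distances to unvisited — R=24. Nearest is R (24).
Return R→W: 10.
Total = 5 + 3 + 5 + 12 + 6 + 24 + 10 = 65.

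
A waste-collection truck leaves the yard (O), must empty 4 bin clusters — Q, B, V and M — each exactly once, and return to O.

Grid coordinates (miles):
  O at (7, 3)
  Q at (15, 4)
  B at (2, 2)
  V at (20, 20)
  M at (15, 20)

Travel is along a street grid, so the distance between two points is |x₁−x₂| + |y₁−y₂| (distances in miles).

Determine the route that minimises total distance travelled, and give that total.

There are 12 distinct closed tours to check (reversals are equivalent).
O → Q → B → V → M → O: 9+15+36+5+25 = 90
O → Q → B → M → V → O: 9+15+31+5+30 = 90
O → Q → V → B → M → O: 9+21+36+31+25 = 122
O → Q → V → M → B → O: 9+21+5+31+6 = 72
O → Q → M → B → V → O: 9+16+31+36+30 = 122
O → Q → M → V → B → O: 9+16+5+36+6 = 72
O → B → Q → V → M → O: 6+15+21+5+25 = 72
O → B → Q → M → V → O: 6+15+16+5+30 = 72
O → B → V → Q → M → O: 6+36+21+16+25 = 104
O → B → M → Q → V → O: 6+31+16+21+30 = 104
O → V → Q → B → M → O: 30+21+15+31+25 = 122
O → V → B → Q → M → O: 30+36+15+16+25 = 122
The minimum is 72.
One optimal route: O → Q → V → M → B → O (or its reverse).

Shortest round trip = 72 miles.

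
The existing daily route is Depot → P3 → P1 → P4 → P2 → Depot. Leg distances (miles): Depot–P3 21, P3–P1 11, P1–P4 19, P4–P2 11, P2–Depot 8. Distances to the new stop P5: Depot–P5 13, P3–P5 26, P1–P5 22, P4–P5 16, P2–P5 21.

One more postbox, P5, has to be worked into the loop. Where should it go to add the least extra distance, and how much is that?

Insertion cost between consecutive stops i–j is d(i,P5) + d(P5,j) − d(i,j):
  between Depot and P3: 13 + 26 − 21 = 18
  between P3 and P1: 26 + 22 − 11 = 37
  between P1 and P4: 22 + 16 − 19 = 19
  between P4 and P2: 16 + 21 − 11 = 26
  between P2 and Depot: 21 + 13 − 8 = 26
Cheapest insertion is between Depot and P3, adding 18.
New total = 70 + 18 = 88.

+18 miles — insert P5 between Depot and P3.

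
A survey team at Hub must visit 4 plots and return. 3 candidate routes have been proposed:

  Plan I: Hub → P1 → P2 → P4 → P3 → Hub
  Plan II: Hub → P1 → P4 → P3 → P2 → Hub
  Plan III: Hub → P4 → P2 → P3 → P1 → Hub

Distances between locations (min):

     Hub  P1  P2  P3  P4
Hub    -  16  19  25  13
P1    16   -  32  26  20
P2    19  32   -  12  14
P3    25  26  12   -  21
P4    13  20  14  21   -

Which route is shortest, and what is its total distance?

81 min — Plan III is the shortest.

Plan I: 16 + 32 + 14 + 21 + 25 = 108
Plan II: 16 + 20 + 21 + 12 + 19 = 88
Plan III: 13 + 14 + 12 + 26 + 16 = 81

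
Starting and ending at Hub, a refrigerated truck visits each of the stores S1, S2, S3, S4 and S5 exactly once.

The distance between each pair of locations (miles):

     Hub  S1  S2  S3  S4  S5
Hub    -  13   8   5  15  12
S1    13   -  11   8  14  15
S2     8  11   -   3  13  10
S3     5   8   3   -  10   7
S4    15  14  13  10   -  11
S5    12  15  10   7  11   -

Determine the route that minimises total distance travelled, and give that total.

Hub-S1-S2-S3-S4-S5-Hub: 13+11+3+10+11+12 = 60
Hub-S1-S2-S3-S5-S4-Hub: 13+11+3+7+11+15 = 60
Hub-S1-S2-S4-S3-S5-Hub: 13+11+13+10+7+12 = 66
Hub-S1-S2-S4-S5-S3-Hub: 13+11+13+11+7+5 = 60
Hub-S1-S2-S5-S3-S4-Hub: 13+11+10+7+10+15 = 66
Hub-S1-S2-S5-S4-S3-Hub: 13+11+10+11+10+5 = 60
Hub-S1-S3-S2-S4-S5-Hub: 13+8+3+13+11+12 = 60
Hub-S1-S3-S2-S5-S4-Hub: 13+8+3+10+11+15 = 60
Hub-S1-S3-S4-S2-S5-Hub: 13+8+10+13+10+12 = 66
Hub-S1-S3-S4-S5-S2-Hub: 13+8+10+11+10+8 = 60
Hub-S1-S3-S5-S2-S4-Hub: 13+8+7+10+13+15 = 66
Hub-S1-S3-S5-S4-S2-Hub: 13+8+7+11+13+8 = 60
Hub-S1-S4-S2-S3-S5-Hub: 13+14+13+3+7+12 = 62
Hub-S1-S4-S2-S5-S3-Hub: 13+14+13+10+7+5 = 62
… (46 more)
Hub-S1-S4-S5-S2-S3-Hub: 13+14+11+10+3+5 = 56  ← best
The minimum is 56.
One optimal route: Hub → S1 → S4 → S5 → S2 → S3 → Hub (or its reverse).

Shortest round trip = 56 miles.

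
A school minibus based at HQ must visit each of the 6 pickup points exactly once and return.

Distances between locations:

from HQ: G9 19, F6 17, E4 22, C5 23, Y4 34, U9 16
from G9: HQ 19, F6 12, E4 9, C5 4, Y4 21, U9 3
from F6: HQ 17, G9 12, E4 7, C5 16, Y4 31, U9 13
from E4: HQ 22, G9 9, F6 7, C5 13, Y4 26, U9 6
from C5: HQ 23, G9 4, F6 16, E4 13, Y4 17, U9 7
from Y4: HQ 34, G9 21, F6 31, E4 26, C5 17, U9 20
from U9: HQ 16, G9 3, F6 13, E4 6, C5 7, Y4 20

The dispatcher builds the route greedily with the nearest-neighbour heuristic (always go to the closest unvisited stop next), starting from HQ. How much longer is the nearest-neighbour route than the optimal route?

Excess over optimum: 20.

From HQ: U9=16, F6=17, G9=19, E4=22, C5=23, Y4=34 → choose U9 (16).
From U9: G9=3, E4=6, C5=7, F6=13, Y4=20 → choose G9 (3).
From G9: C5=4, E4=9, F6=12, Y4=21 → choose C5 (4).
From C5: E4=13, F6=16, Y4=17 → choose E4 (13).
From E4: F6=7, Y4=26 → choose F6 (7).
From F6: Y4=31 → choose Y4 (31).
NN route HQ → U9 → G9 → C5 → E4 → F6 → Y4 → HQ costs 108.
Optimal: HQ → F6 → E4 → U9 → G9 → C5 → Y4 → HQ costs 88 (by enumerating all 360 distinct tours).
Excess = 108 − 88 = 20.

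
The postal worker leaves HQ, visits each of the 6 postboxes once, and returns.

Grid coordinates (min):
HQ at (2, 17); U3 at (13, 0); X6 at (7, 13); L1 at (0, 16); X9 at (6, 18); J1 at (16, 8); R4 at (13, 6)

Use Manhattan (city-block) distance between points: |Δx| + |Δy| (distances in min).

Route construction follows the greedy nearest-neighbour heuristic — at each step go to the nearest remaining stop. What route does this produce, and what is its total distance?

74 min along HQ → L1 → X9 → X6 → R4 → J1 → U3 → HQ.

HQ → [L1:3 / X9:5 / X6:9 / R4:22 / J1:23 / U3:28] → L1 (3)
L1 → [X9:8 / X6:10 / R4:23 / J1:24 / U3:29] → X9 (8)
X9 → [X6:6 / R4:19 / J1:20 / U3:25] → X6 (6)
X6 → [R4:13 / J1:14 / U3:19] → R4 (13)
R4 → [J1:5 / U3:6] → J1 (5)
J1 → [U3:11] → U3 (11)
Return U3→HQ: 28.
Total = 3 + 8 + 6 + 13 + 5 + 11 + 28 = 74.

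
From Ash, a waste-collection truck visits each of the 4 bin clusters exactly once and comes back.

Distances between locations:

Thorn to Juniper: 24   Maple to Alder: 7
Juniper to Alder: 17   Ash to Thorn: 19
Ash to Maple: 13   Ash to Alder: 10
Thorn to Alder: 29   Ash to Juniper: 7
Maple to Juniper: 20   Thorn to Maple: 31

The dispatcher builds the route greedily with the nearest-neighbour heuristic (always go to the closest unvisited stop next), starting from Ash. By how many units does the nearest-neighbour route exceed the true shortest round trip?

The nearest-neighbour route is 2 longer than optimal.

From Ash: Juniper=7, Alder=10, Maple=13, Thorn=19 → choose Juniper (7).
From Juniper: Alder=17, Maple=20, Thorn=24 → choose Alder (17).
From Alder: Maple=7, Thorn=29 → choose Maple (7).
From Maple: Thorn=31 → choose Thorn (31).
NN route Ash → Juniper → Alder → Maple → Thorn → Ash costs 81.
Optimal: Ash → Juniper → Thorn → Maple → Alder → Ash costs 79 (by enumerating all 12 distinct tours).
Excess = 81 − 79 = 2.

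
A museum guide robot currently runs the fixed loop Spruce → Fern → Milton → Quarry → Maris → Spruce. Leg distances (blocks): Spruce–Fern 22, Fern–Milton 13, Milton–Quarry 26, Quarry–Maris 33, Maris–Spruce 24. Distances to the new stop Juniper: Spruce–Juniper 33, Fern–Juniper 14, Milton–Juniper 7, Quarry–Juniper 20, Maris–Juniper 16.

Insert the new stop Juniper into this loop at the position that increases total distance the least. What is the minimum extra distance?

Insertion cost between consecutive stops i–j is d(i,Juniper) + d(Juniper,j) − d(i,j):
  between Spruce and Fern: 33 + 14 − 22 = 25
  between Fern and Milton: 14 + 7 − 13 = 8
  between Milton and Quarry: 7 + 20 − 26 = 1
  between Quarry and Maris: 20 + 16 − 33 = 3
  between Maris and Spruce: 16 + 33 − 24 = 25
Cheapest insertion is between Milton and Quarry, adding 1.
New total = 118 + 1 = 119.

Adding 1 blocks by placing Juniper on the Milton–Quarry leg.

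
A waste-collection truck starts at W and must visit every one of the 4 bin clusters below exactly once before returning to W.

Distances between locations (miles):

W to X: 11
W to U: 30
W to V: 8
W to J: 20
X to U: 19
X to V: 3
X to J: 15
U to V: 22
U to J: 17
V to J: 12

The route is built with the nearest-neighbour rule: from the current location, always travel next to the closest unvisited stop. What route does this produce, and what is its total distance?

From W: distances to unvisited — V=8, X=11, J=20, U=30. Nearest is V (8).
From V: distances to unvisited — X=3, J=12, U=22. Nearest is X (3).
From X: distances to unvisited — J=15, U=19. Nearest is J (15).
From J: distances to unvisited — U=17. Nearest is U (17).
Return U→W: 30.
Total = 8 + 3 + 15 + 17 + 30 = 73.

Nearest-neighbour total = 73 miles; route W → V → X → J → U → W.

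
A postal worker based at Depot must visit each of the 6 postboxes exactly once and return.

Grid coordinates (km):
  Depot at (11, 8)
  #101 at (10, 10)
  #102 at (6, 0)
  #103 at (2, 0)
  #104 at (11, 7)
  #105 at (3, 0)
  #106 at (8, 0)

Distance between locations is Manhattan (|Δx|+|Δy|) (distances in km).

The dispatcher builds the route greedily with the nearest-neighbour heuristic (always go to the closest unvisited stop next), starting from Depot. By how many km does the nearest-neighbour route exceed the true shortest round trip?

Depot: #104=1, #101=3, #106=11, #102=13, #105=16, #103=17 ⇒ #104
#104: #101=4, #106=10, #102=12, #105=15, #103=16 ⇒ #101
#101: #106=12, #102=14, #105=17, #103=18 ⇒ #106
#106: #102=2, #105=5, #103=6 ⇒ #102
#102: #105=3, #103=4 ⇒ #105
#105: #103=1 ⇒ #103
NN route Depot → #104 → #101 → #106 → #102 → #105 → #103 → Depot costs 40.
Optimal: Depot → #101 → #102 → #103 → #105 → #106 → #104 → Depot costs 38 (by enumerating all 360 distinct tours).
Excess = 40 − 38 = 2.

2 km longer than the optimal tour.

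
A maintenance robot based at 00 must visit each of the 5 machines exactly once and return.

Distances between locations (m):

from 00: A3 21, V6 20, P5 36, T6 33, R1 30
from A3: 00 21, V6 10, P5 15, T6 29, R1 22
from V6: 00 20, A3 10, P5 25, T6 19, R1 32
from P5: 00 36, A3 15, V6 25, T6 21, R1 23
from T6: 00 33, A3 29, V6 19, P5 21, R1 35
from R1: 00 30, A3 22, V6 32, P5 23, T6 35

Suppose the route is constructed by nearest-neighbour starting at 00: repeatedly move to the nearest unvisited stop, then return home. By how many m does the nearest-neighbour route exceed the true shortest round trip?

Excess over optimum: 7 m.

From 00: V6=20, A3=21, R1=30, T6=33, P5=36 → choose V6 (20).
From V6: A3=10, T6=19, P5=25, R1=32 → choose A3 (10).
From A3: P5=15, R1=22, T6=29 → choose P5 (15).
From P5: T6=21, R1=23 → choose T6 (21).
From T6: R1=35 → choose R1 (35).
NN route 00 → V6 → A3 → P5 → T6 → R1 → 00 costs 131.
Optimal: 00 → A3 → V6 → T6 → P5 → R1 → 00 costs 124 (by enumerating all 60 distinct tours).
Excess = 131 − 124 = 7.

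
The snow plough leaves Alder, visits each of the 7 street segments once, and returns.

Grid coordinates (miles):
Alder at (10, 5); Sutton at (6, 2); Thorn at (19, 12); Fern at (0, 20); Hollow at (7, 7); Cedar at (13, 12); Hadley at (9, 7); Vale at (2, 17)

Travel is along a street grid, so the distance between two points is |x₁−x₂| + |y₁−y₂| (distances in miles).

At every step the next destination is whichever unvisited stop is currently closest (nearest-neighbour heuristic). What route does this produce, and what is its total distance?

Alder → [Hadley:3 / Hollow:5 / Sutton:7 / Cedar:10 / Thorn:16 / Vale:20 / Fern:25] → Hadley (3)
Hadley → [Hollow:2 / Sutton:8 / Cedar:9 / Thorn:15 / Vale:17 / Fern:22] → Hollow (2)
Hollow → [Sutton:6 / Cedar:11 / Vale:15 / Thorn:17 / Fern:20] → Sutton (6)
Sutton → [Cedar:17 / Vale:19 / Thorn:23 / Fern:24] → Cedar (17)
Cedar → [Thorn:6 / Vale:16 / Fern:21] → Thorn (6)
Thorn → [Vale:22 / Fern:27] → Vale (22)
Vale → [Fern:5] → Fern (5)
Return Fern→Alder: 25.
Total = 3 + 2 + 6 + 17 + 6 + 22 + 5 + 25 = 86.

Total distance 86 miles via the nearest-neighbour route Alder → Hadley → Hollow → Sutton → Cedar → Thorn → Vale → Fern → Alder.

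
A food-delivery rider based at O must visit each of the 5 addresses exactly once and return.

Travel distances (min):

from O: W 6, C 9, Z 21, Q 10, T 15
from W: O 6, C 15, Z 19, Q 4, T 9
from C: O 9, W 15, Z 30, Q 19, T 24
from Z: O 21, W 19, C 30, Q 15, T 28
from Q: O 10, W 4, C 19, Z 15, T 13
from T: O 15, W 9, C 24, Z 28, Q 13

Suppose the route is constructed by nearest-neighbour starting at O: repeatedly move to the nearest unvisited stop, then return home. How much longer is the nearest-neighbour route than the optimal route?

The nearest-neighbour route is 16 min longer than optimal.

O: W=6, C=9, Q=10, T=15, Z=21 ⇒ W
W: Q=4, T=9, C=15, Z=19 ⇒ Q
Q: T=13, Z=15, C=19 ⇒ T
T: C=24, Z=28 ⇒ C
C: Z=30 ⇒ Z
NN route O → W → Q → T → C → Z → O costs 98.
Optimal: O → W → T → Q → Z → C → O costs 82 (by enumerating all 60 distinct tours).
Excess = 98 − 82 = 16.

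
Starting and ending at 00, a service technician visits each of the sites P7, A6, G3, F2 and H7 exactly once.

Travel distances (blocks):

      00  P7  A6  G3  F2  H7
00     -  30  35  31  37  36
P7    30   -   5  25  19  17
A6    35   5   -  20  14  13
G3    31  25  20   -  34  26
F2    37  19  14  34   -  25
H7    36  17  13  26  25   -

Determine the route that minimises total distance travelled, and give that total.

Minimum total distance: 130 blocks.

There are 60 distinct closed tours to check (reversals are equivalent).
00-P7-A6-G3-F2-H7-00: 30+5+20+34+25+36 = 150
00-P7-A6-G3-H7-F2-00: 30+5+20+26+25+37 = 143
00-P7-A6-F2-G3-H7-00: 30+5+14+34+26+36 = 145
00-P7-A6-F2-H7-G3-00: 30+5+14+25+26+31 = 131
00-P7-A6-H7-G3-F2-00: 30+5+13+26+34+37 = 145
00-P7-A6-H7-F2-G3-00: 30+5+13+25+34+31 = 138
00-P7-G3-A6-F2-H7-00: 30+25+20+14+25+36 = 150
00-P7-G3-A6-H7-F2-00: 30+25+20+13+25+37 = 150
00-P7-G3-F2-A6-H7-00: 30+25+34+14+13+36 = 152
00-P7-G3-F2-H7-A6-00: 30+25+34+25+13+35 = 162
00-P7-G3-H7-A6-F2-00: 30+25+26+13+14+37 = 145
00-P7-G3-H7-F2-A6-00: 30+25+26+25+14+35 = 155
00-P7-F2-A6-G3-H7-00: 30+19+14+20+26+36 = 145
00-P7-F2-A6-H7-G3-00: 30+19+14+13+26+31 = 133
… (46 more)
00-G3-H7-P7-A6-F2-00: 31+26+17+5+14+37 = 130  ← best
The minimum is 130.
One optimal route: 00 → G3 → H7 → P7 → A6 → F2 → 00 (or its reverse).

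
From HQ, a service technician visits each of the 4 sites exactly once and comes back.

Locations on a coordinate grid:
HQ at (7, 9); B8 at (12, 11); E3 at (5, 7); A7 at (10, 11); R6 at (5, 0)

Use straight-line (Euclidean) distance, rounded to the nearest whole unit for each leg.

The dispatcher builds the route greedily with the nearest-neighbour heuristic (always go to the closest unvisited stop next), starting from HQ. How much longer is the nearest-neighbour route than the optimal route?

From HQ: E3=3, A7=4, B8=5, R6=9 → choose E3 (3).
From E3: A7=6, R6=7, B8=8 → choose A7 (6).
From A7: B8=2, R6=12 → choose B8 (2).
From B8: R6=13 → choose R6 (13).
NN route HQ → E3 → A7 → B8 → R6 → HQ costs 33.
Optimal: HQ → B8 → A7 → E3 → R6 → HQ costs 29 (by enumerating all 12 distinct tours).
Excess = 33 − 29 = 4.

The nearest-neighbour route is 4 longer than optimal.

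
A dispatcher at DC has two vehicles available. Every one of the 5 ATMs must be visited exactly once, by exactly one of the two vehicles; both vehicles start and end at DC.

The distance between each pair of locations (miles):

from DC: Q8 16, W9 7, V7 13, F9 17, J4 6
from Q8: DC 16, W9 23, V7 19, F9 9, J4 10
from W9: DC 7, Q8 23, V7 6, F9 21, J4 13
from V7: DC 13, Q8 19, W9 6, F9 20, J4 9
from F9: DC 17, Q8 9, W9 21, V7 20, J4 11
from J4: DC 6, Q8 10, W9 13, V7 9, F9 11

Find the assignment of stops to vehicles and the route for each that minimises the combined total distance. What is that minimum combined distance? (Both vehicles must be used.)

Minimum combined distance: 68 miles.

There are 2^4 − 1 = 15 ways to divide the 5 stops into two non-empty groups. For each, the best each vehicle can do is its own shortest tour through its group:
  {Q8} + {W9, V7, F9, J4}: 32 + 50 = 82
  {W9} + {Q8, V7, F9, J4}: 14 + 58 = 72
  {Q8, W9} + {V7, F9, J4}: 46 + 50 = 96
  {V7} + {Q8, W9, F9, J4}: 26 + 53 = 79
  {Q8, V7} + {W9, F9, J4}: 48 + 45 = 93
  {W9, V7} + {Q8, F9, J4}: 26 + 42 = 68
  … (15 splits in total)
Best: vehicle 1 DC → W9 → V7 → DC = 26; vehicle 2 DC → Q8 → F9 → J4 → DC = 42; combined 68.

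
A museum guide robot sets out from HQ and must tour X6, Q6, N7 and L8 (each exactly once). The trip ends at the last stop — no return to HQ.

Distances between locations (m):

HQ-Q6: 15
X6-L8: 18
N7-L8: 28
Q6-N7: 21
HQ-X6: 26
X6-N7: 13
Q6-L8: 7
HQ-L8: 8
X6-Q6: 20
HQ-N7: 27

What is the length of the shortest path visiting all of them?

There are 4! = 24 possible orderings.
HQ → X6 → Q6 → N7 → L8: 26+20+21+28 = 95
HQ → X6 → Q6 → L8 → N7: 26+20+7+28 = 81
HQ → X6 → N7 → Q6 → L8: 26+13+21+7 = 67
HQ → X6 → N7 → L8 → Q6: 26+13+28+7 = 74
HQ → X6 → L8 → Q6 → N7: 26+18+7+21 = 72
HQ → X6 → L8 → N7 → Q6: 26+18+28+21 = 93
HQ → Q6 → X6 → N7 → L8: 15+20+13+28 = 76
HQ → Q6 → X6 → L8 → N7: 15+20+18+28 = 81
HQ → Q6 → N7 → X6 → L8: 15+21+13+18 = 67
HQ → Q6 → N7 → L8 → X6: 15+21+28+18 = 82
HQ → Q6 → L8 → X6 → N7: 15+7+18+13 = 53
HQ → Q6 → L8 → N7 → X6: 15+7+28+13 = 63
HQ → N7 → X6 → Q6 → L8: 27+13+20+7 = 67
HQ → N7 → X6 → L8 → Q6: 27+13+18+7 = 65
… (10 more)
HQ → L8 → Q6 → X6 → N7: 8+7+20+13 = 48  ← best
The minimum is 48.
One shortest path: HQ → L8 → Q6 → X6 → N7.

48 m — the minimum one-way total.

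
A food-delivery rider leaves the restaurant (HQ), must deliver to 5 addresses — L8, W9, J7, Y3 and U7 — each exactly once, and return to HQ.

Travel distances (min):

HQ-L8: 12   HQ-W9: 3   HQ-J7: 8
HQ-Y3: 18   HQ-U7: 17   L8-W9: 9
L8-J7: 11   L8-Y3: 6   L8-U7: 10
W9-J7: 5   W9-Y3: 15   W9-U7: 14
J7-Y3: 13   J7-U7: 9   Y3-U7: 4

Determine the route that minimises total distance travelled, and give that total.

Shortest round trip = 39 min.

There are 60 distinct closed tours to check (reversals are equivalent).
HQ-L8-W9-J7-Y3-U7-HQ: 12+9+5+13+4+17 = 60
HQ-L8-W9-J7-U7-Y3-HQ: 12+9+5+9+4+18 = 57
HQ-L8-W9-Y3-J7-U7-HQ: 12+9+15+13+9+17 = 75
HQ-L8-W9-Y3-U7-J7-HQ: 12+9+15+4+9+8 = 57
HQ-L8-W9-U7-J7-Y3-HQ: 12+9+14+9+13+18 = 75
HQ-L8-W9-U7-Y3-J7-HQ: 12+9+14+4+13+8 = 60
HQ-L8-J7-W9-Y3-U7-HQ: 12+11+5+15+4+17 = 64
HQ-L8-J7-W9-U7-Y3-HQ: 12+11+5+14+4+18 = 64
HQ-L8-J7-Y3-W9-U7-HQ: 12+11+13+15+14+17 = 82
HQ-L8-J7-Y3-U7-W9-HQ: 12+11+13+4+14+3 = 57
HQ-L8-J7-U7-W9-Y3-HQ: 12+11+9+14+15+18 = 79
HQ-L8-J7-U7-Y3-W9-HQ: 12+11+9+4+15+3 = 54
HQ-L8-Y3-W9-J7-U7-HQ: 12+6+15+5+9+17 = 64
HQ-L8-Y3-W9-U7-J7-HQ: 12+6+15+14+9+8 = 64
… (46 more)
HQ-L8-Y3-U7-J7-W9-HQ: 12+6+4+9+5+3 = 39  ← best
The minimum is 39.
One optimal route: HQ → L8 → Y3 → U7 → J7 → W9 → HQ (or its reverse).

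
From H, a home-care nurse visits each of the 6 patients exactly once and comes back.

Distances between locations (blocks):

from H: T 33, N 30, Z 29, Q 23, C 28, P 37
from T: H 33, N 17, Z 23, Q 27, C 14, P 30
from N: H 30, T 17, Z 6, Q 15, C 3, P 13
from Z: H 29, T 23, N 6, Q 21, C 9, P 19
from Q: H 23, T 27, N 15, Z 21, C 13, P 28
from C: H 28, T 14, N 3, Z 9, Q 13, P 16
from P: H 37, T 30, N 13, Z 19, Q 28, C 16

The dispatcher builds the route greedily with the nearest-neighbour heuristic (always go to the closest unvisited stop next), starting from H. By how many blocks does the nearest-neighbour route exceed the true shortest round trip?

1 blocks longer than the optimal tour.

From H: Q=23, C=28, Z=29, N=30, T=33, P=37 → choose Q (23).
From Q: C=13, N=15, Z=21, T=27, P=28 → choose C (13).
From C: N=3, Z=9, T=14, P=16 → choose N (3).
From N: Z=6, P=13, T=17 → choose Z (6).
From Z: P=19, T=23 → choose P (19).
From P: T=30 → choose T (30).
NN route H → Q → C → N → Z → P → T → H costs 127.
Optimal: H → T → C → N → Z → P → Q → H costs 126 (by enumerating all 360 distinct tours).
Excess = 127 − 126 = 1.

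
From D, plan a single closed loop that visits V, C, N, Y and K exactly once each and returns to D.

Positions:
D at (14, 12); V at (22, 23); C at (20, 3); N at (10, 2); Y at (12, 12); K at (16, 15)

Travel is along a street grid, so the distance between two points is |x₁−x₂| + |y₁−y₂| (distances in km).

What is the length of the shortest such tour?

D - V - C - N - Y - K - D: 19+22+11+12+7+5 = 76
D - V - C - N - K - Y - D: 19+22+11+19+7+2 = 80
D - V - C - Y - N - K - D: 19+22+17+12+19+5 = 94
D - V - C - Y - K - N - D: 19+22+17+7+19+14 = 98
D - V - C - K - N - Y - D: 19+22+16+19+12+2 = 90
D - V - C - K - Y - N - D: 19+22+16+7+12+14 = 90
D - V - N - C - Y - K - D: 19+33+11+17+7+5 = 92
D - V - N - C - K - Y - D: 19+33+11+16+7+2 = 88
D - V - N - Y - C - K - D: 19+33+12+17+16+5 = 102
D - V - N - Y - K - C - D: 19+33+12+7+16+15 = 102
D - V - N - K - C - Y - D: 19+33+19+16+17+2 = 106
D - V - N - K - Y - C - D: 19+33+19+7+17+15 = 110
D - V - Y - C - N - K - D: 19+21+17+11+19+5 = 92
D - V - Y - C - K - N - D: 19+21+17+16+19+14 = 106
… (46 more)
D - Y - N - C - V - K - D: 2+12+11+22+14+5 = 66  ← best
The minimum is 66.
One optimal route: D → Y → N → C → V → K → D (or its reverse).

66 km — the shortest possible round trip.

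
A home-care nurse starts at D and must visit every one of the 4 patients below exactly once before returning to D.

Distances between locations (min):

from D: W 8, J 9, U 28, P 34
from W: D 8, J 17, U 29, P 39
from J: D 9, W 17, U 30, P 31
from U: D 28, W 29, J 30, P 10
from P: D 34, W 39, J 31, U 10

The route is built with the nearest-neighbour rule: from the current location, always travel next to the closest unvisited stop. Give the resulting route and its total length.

Nearest-neighbour total = 99 min; route D → W → J → U → P → D.

D → [W:8 / J:9 / U:28 / P:34] → W (8)
W → [J:17 / U:29 / P:39] → J (17)
J → [U:30 / P:31] → U (30)
U → [P:10] → P (10)
Return P→D: 34.
Total = 8 + 17 + 30 + 10 + 34 = 99.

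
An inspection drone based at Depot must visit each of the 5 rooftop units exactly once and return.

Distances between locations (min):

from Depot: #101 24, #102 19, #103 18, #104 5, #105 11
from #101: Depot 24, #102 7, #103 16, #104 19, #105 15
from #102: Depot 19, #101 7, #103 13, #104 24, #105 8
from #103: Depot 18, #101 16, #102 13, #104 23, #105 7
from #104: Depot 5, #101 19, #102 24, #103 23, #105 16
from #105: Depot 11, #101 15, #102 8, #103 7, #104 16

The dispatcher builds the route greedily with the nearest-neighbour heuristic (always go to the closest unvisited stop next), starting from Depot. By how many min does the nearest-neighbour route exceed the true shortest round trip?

From Depot: #104=5, #105=11, #103=18, #102=19, #101=24 → choose #104 (5).
From #104: #105=16, #101=19, #103=23, #102=24 → choose #105 (16).
From #105: #103=7, #102=8, #101=15 → choose #103 (7).
From #103: #102=13, #101=16 → choose #102 (13).
From #102: #101=7 → choose #101 (7).
NN route Depot → #104 → #105 → #103 → #102 → #101 → Depot costs 72.
Optimal: Depot → #104 → #101 → #102 → #103 → #105 → Depot costs 62 (by enumerating all 60 distinct tours).
Excess = 72 − 62 = 10.

Excess over optimum: 10 min.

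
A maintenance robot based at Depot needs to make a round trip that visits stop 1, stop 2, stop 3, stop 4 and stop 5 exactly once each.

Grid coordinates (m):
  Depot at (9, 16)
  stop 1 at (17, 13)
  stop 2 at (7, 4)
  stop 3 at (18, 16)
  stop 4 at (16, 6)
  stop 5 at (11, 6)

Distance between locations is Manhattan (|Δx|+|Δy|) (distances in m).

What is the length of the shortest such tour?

Minimum total distance: 46 m.

With 5 stops there are 5!/2 = 60 distinct round trips (a route and its reverse cost the same).
Depot → stop 1 → stop 2 → stop 3 → stop 4 → stop 5 → Depot: 11+19+23+12+5+12 = 82
Depot → stop 1 → stop 2 → stop 3 → stop 5 → stop 4 → Depot: 11+19+23+17+5+17 = 92
Depot → stop 1 → stop 2 → stop 4 → stop 3 → stop 5 → Depot: 11+19+11+12+17+12 = 82
Depot → stop 1 → stop 2 → stop 4 → stop 5 → stop 3 → Depot: 11+19+11+5+17+9 = 72
Depot → stop 1 → stop 2 → stop 5 → stop 3 → stop 4 → Depot: 11+19+6+17+12+17 = 82
Depot → stop 1 → stop 2 → stop 5 → stop 4 → stop 3 → Depot: 11+19+6+5+12+9 = 62
Depot → stop 1 → stop 3 → stop 2 → stop 4 → stop 5 → Depot: 11+4+23+11+5+12 = 66
Depot → stop 1 → stop 3 → stop 2 → stop 5 → stop 4 → Depot: 11+4+23+6+5+17 = 66
Depot → stop 1 → stop 3 → stop 4 → stop 2 → stop 5 → Depot: 11+4+12+11+6+12 = 56
Depot → stop 1 → stop 3 → stop 4 → stop 5 → stop 2 → Depot: 11+4+12+5+6+14 = 52
Depot → stop 1 → stop 3 → stop 5 → stop 2 → stop 4 → Depot: 11+4+17+6+11+17 = 66
Depot → stop 1 → stop 3 → stop 5 → stop 4 → stop 2 → Depot: 11+4+17+5+11+14 = 62
Depot → stop 1 → stop 4 → stop 2 → stop 3 → stop 5 → Depot: 11+8+11+23+17+12 = 82
Depot → stop 1 → stop 4 → stop 2 → stop 5 → stop 3 → Depot: 11+8+11+6+17+9 = 62
… (46 more)
Depot → stop 2 → stop 5 → stop 4 → stop 1 → stop 3 → Depot: 14+6+5+8+4+9 = 46  ← best
The minimum is 46.
One optimal route: Depot → stop 2 → stop 5 → stop 4 → stop 1 → stop 3 → Depot (or its reverse).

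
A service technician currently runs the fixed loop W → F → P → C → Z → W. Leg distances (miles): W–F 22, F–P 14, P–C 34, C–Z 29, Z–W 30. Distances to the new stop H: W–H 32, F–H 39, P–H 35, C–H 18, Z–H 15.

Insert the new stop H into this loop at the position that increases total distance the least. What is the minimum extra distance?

Insertion cost between consecutive stops i–j is d(i,H) + d(H,j) − d(i,j):
  between W and F: 32 + 39 − 22 = 49
  between F and P: 39 + 35 − 14 = 60
  between P and C: 35 + 18 − 34 = 19
  between C and Z: 18 + 15 − 29 = 4
  between Z and W: 15 + 32 − 30 = 17
Cheapest insertion is between C and Z, adding 4.
New total = 129 + 4 = 133.

Minimum extra distance: 4 miles, inserting H between C and Z.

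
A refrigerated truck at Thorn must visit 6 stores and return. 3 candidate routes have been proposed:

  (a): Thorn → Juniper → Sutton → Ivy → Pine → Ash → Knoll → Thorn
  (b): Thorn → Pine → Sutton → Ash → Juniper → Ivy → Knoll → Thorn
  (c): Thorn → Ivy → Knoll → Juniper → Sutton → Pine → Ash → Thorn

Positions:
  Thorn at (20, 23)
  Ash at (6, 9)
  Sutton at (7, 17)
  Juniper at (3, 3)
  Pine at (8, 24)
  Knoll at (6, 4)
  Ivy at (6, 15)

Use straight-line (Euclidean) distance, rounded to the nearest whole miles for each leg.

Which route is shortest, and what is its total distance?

Shortest is (b), total 81 miles.

(a): 26 + 15 + 2 + 9 + 15 + 5 + 24 = 96
(b): 12 + 7 + 8 + 7 + 12 + 11 + 24 = 81
(c): 16 + 11 + 3 + 15 + 7 + 15 + 20 = 87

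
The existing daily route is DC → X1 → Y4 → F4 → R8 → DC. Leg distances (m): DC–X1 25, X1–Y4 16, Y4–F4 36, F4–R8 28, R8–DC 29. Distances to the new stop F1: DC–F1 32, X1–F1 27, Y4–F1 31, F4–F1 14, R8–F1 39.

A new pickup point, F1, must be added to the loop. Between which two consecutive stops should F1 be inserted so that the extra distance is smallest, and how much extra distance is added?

Insertion cost between consecutive stops i–j is d(i,F1) + d(F1,j) − d(i,j):
  between DC and X1: 32 + 27 − 25 = 34
  between X1 and Y4: 27 + 31 − 16 = 42
  between Y4 and F4: 31 + 14 − 36 = 9
  between F4 and R8: 14 + 39 − 28 = 25
  between R8 and DC: 39 + 32 − 29 = 42
Cheapest insertion is between Y4 and F4, adding 9.
New total = 134 + 9 = 143.

Minimum extra distance: 9 m, inserting F1 between Y4 and F4.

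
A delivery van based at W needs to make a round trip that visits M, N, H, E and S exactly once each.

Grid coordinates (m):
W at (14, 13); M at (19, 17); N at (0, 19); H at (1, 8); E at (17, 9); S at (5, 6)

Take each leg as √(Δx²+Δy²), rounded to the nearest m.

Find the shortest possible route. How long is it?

Shortest round trip = 56 m.

There are 60 distinct closed tours to check (reversals are equivalent).
W - M - N - H - E - S - W: 6+19+11+16+12+11 = 75
W - M - N - H - S - E - W: 6+19+11+4+12+5 = 57
W - M - N - E - H - S - W: 6+19+20+16+4+11 = 76
W - M - N - E - S - H - W: 6+19+20+12+4+14 = 75
W - M - N - S - H - E - W: 6+19+14+4+16+5 = 64
W - M - N - S - E - H - W: 6+19+14+12+16+14 = 81
W - M - H - N - E - S - W: 6+20+11+20+12+11 = 80
W - M - H - N - S - E - W: 6+20+11+14+12+5 = 68
W - M - H - E - N - S - W: 6+20+16+20+14+11 = 87
W - M - H - E - S - N - W: 6+20+16+12+14+15 = 83
W - M - H - S - N - E - W: 6+20+4+14+20+5 = 69
W - M - H - S - E - N - W: 6+20+4+12+20+15 = 77
W - M - E - N - H - S - W: 6+8+20+11+4+11 = 60
W - M - E - N - S - H - W: 6+8+20+14+4+14 = 66
… (46 more)
W - M - E - S - H - N - W: 6+8+12+4+11+15 = 56  ← best
The minimum is 56.
One optimal route: W → M → E → S → H → N → W (or its reverse).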